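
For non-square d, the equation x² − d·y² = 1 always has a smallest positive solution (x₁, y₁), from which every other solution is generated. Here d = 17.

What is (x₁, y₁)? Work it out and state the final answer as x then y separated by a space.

33 8

√17 = [4; 8, …], period ℓ=1 (odd) → k=1
k=0  a_k=4  p_k/q_k = 4/1
k=1  a_k=8  p_k/q_k = 33/8
→ (33, 8).  Check: 33²=1089, 17·8²=1088, difference 1.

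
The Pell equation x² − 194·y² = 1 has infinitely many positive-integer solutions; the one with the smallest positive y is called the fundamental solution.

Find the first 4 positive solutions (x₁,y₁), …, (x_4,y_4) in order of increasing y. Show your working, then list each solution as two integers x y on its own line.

d=194: √d = [13; 1,12,1,26] (ℓ=4, even), read p_3/q_3
step 0: (13, 1)  from 13·(1,0) + (0,1)
step 1: (14, 1)  from 1·(13,1) + (1,0)
step 2: (181, 13)  from 12·(14,1) + (13,1)
step 3: (195, 14)  from 1·(181,13) + (14,1)
fundamental: x₁=195, y₁=14  (since 38025 − 194·196 = 1)
n=2: (195,14)∘(195,14) = (195·195+194·14·14, 195·14+14·195) = (76049,5460)
n=3: (76049,5460)∘(195,14) = (195·76049+194·14·5460, 195·5460+14·76049) = (29658915,2129386)
n=4: (29658915,2129386)∘(195,14) = (195·29658915+194·14·2129386, 195·2129386+14·29658915) = (11566900801,830455080)

195 14
76049 5460
29658915 2129386
11566900801 830455080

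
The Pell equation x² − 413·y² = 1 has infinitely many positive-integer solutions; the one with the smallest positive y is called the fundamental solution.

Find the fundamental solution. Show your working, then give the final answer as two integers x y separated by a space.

[20; 3,9,1,4,1,9,3,40] for √413; ℓ=8 ⇒ convergent index 7
step 0: (20, 1)  from 20·(1,0) + (0,1)
…
step 2: (569, 28)  from 9·(61,3) + (20,1)
step 3: (630, 31)  from 1·(569,28) + (61,3)
step 4: (3089, 152)  from 4·(630,31) + (569,28)
step 5: (3719, 183)  from 1·(3089,152) + (630,31)
step 6: (36560, 1799)  from 9·(3719,183) + (3089,152)
step 7: (113399, 5580)  from 3·(36560,1799) + (3719,183)
(x₁, y₁) = (113399, 5580);  113399² − 413·5580² = 1 ✓

113399 5580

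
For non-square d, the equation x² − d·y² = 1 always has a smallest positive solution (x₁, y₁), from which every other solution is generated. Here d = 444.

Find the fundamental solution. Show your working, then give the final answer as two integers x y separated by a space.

d=444: √d = [21; 14,42] (ℓ=2, even), read p_1/q_1
step 0: (21, 1)  from 21·(1,0) + (0,1)
step 1: (295, 14)  from 14·(21,1) + (1,0)
→ (295, 14).  Check: 295²=87025, 444·14²=87024, difference 1.

295 14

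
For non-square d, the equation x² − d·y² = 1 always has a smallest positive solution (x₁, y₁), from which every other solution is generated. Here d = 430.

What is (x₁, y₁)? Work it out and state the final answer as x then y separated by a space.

2862251 138030

[20; 1,2,1,3,1,…,2,1,40] for √430; ℓ=14 ⇒ convergent index 13
k=0  a_k=20  p_k/q_k = 20/1
…
k=3  a_k=1  p_k/q_k = 83/4
k=4  a_k=3  p_k/q_k = 311/15
k=5  a_k=1  p_k/q_k = 394/19
…
k=10  a_k=3  p_k/q_k = 599138/28893
…
k=12  a_k=2  p_k/q_k = 2107880/101651
k=13  a_k=1  p_k/q_k = 2862251/138030
(x₁, y₁) = (2862251, 138030);  2862251² − 430·138030² = 1 ✓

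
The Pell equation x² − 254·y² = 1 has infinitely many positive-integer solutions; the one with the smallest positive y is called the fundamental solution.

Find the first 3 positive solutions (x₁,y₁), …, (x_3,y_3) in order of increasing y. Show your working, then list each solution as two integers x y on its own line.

d=254: √d = [15; 1,14,1,30] (ℓ=4, even), read p_3/q_3
a_0=15:  p_0=15·1+0=15,  q_0=15·0+1=1
…
a_2=14:  p_2=14·16+15=239,  q_2=14·1+1=15
a_3=1:  p_3=1·239+16=255,  q_3=1·15+1=16
(x₁, y₁) = (255, 16);  255² − 254·16² = 1 ✓
k=2:  x_2 = 255·255+254·16·16 = 130049,  y_2 = 255·16+16·255 = 8160
k=3:  x_3 = 255·130049+254·16·8160 = 66324735,  y_3 = 255·8160+16·130049 = 4161584

255 16
130049 8160
66324735 4161584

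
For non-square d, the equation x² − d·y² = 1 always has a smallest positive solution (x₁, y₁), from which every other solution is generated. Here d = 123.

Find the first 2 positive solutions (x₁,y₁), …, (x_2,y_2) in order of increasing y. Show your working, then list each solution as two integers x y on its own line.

d=123: √d = [11; 11,22] (ℓ=2, even), read p_1/q_1
a_0=11:  p_0=11·1+0=11,  q_0=11·0+1=1
a_1=11:  p_1=11·11+1=122,  q_1=11·1+0=11
→ (122, 11).  Check: 122²=14884, 123·11²=14883, difference 1.
n=2: (122,11)∘(122,11) = (122·122+123·11·11, 122·11+11·122) = (29767,2684)

122 11
29767 2684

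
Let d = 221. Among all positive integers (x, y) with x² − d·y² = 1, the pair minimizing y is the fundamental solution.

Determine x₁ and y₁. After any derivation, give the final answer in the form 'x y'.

√221 → a₀=14, period (1,6,2,6,1,28); ℓ=6 even so k=5
i=0: a=14 ⇒ p=14, q=1
…
i=2: a=6 ⇒ p=104, q=7
i=3: a=2 ⇒ p=223, q=15
i=4: a=6 ⇒ p=1442, q=97
i=5: a=1 ⇒ p=1665, q=112
→ (1665, 112).  Check: 1665²=2772225, 221·112²=2772224, difference 1.

1665 112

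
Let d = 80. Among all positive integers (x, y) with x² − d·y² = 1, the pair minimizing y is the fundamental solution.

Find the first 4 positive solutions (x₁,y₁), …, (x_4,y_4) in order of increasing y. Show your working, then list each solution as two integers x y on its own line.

d=80: √d = [8; 1,16] (ℓ=2, even), read p_1/q_1
k=0  a_k=8  p_k/q_k = 8/1
k=1  a_k=1  p_k/q_k = 9/1
(x₁, y₁) = (9, 1);  9² − 80·1² = 1 ✓
k=2:  x_2 = 9·9+80·1·1 = 161,  y_2 = 9·1+1·9 = 18
k=3:  x_3 = 9·161+80·1·18 = 2889,  y_3 = 9·18+1·161 = 323
k=4:  x_4 = 9·2889+80·1·323 = 51841,  y_4 = 9·323+1·2889 = 5796

9 1
161 18
2889 323
51841 5796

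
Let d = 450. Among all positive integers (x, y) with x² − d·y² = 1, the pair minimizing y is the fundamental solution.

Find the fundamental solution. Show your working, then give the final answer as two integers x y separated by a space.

[21; 4,1,2,4,2,1,4,42] for √450; ℓ=8 ⇒ convergent index 7
step 0: (21, 1)  from 21·(1,0) + (0,1)
…
step 4: (1294, 61)  from 4·(297,14) + (106,5)
step 5: (2885, 136)  from 2·(1294,61) + (297,14)
step 6: (4179, 197)  from 1·(2885,136) + (1294,61)
step 7: (19601, 924)  from 4·(4179,197) + (2885,136)
fundamental: x₁=19601, y₁=924  (since 384199201 − 450·853776 = 1)

19601 924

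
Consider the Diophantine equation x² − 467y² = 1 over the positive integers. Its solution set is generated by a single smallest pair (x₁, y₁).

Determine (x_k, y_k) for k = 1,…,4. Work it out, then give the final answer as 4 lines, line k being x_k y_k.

[21; 1,1,1,1,3,…,1,1,42] for √467; ℓ=14 ⇒ convergent index 13
i=0: a=21 ⇒ p=21, q=1
…
i=4: a=1 ⇒ p=108, q=5
…
i=6: a=3 ⇒ p=1275, q=59
…
i=9: a=3 ⇒ p=275465, q=12747
…
i=12: a=1 ⇒ p=991929, q=45901
i=13: a=1 ⇒ p=1625626, q=75225
fundamental: x₁=1625626, y₁=75225  (since 2642659891876 − 467·5658800625 = 1)
n=2: (1625626,75225)∘(1625626,75225) = (1625626·1625626+467·75225·75225, 1625626·75225+75225·1625626) = (5285319783751,244575431700)
n=3: (5285319783751,244575431700)∘(1625626,75225) = (1625626·5285319783751+467·75225·244575431700, 1625626·244575431700+75225·5285319783751) = (17183906517558380626,795176361465413175)
n=4: (17183906517558380626,795176361465413175)∘(1625626,75225) = (1625626·17183906517558380626+467·75225·795176361465413175, 1625626·795176361465413175+75225·17183906517558380626) = (55869210433019434807260001,2585318735566902940613400)

1625626 75225
5285319783751 244575431700
17183906517558380626 795176361465413175
55869210433019434807260001 2585318735566902940613400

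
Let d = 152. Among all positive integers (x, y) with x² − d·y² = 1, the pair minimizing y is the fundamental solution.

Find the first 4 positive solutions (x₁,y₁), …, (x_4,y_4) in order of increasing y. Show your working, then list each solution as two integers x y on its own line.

37 3
2737 222
202501 16425
14982337 1215228

√152 → a₀=12, period (3,24); ℓ=2 even so k=1
a_0=12:  p_0=12·1+0=12,  q_0=12·0+1=1
a_1=3:  p_1=3·12+1=37,  q_1=3·1+0=3
(x₁, y₁) = (37, 3);  37² − 152·3² = 1 ✓
(x_2, y_2) = (37·37 + 152·3·3, 37·3 + 3·37) = (2737, 222)
(x_3, y_3) = (37·2737 + 152·3·222, 37·222 + 3·2737) = (202501, 16425)
(x_4, y_4) = (37·202501 + 152·3·16425, 37·16425 + 3·202501) = (14982337, 1215228)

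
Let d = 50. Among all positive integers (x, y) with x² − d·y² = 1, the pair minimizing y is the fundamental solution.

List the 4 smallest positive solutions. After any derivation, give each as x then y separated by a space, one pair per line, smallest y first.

99 14
19601 2772
3880899 548842
768398401 108667944

[7; 14] for √50; ℓ=1 ⇒ convergent index 1
k=0  a_k=7  p_k/q_k = 7/1
k=1  a_k=14  p_k/q_k = 99/14
→ (99, 14).  Check: 99²=9801, 50·14²=9800, difference 1.
n=2: (99,14)∘(99,14) = (99·99+50·14·14, 99·14+14·99) = (19601,2772)
n=3: (19601,2772)∘(99,14) = (99·19601+50·14·2772, 99·2772+14·19601) = (3880899,548842)
n=4: (3880899,548842)∘(99,14) = (99·3880899+50·14·548842, 99·548842+14·3880899) = (768398401,108667944)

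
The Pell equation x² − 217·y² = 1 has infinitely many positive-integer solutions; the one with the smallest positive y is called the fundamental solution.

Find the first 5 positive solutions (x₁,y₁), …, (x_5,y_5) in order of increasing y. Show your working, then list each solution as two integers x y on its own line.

√217 → a₀=14, period (1,2,1,2,1,…,2,1,28); ℓ=16 even so k=15
step 0: (14, 1)  from 14·(1,0) + (0,1)
step 1: (15, 1)  from 1·(14,1) + (1,0)
step 2: (44, 3)  from 2·(15,1) + (14,1)
step 3: (59, 4)  from 1·(44,3) + (15,1)
step 4: (162, 11)  from 2·(59,4) + (44,3)
step 5: (221, 15)  from 1·(162,11) + (59,4)
step 6: (383, 26)  from 1·(221,15) + (162,11)
step 7: (3668, 249)  from 9·(383,26) + (221,15)
step 8: (15055, 1022)  from 4·(3668,249) + (383,26)
…
step 10: (154218, 10469)  from 1·(139163,9447) + (15055,1022)
step 11: (293381, 19916)  from 1·(154218,10469) + (139163,9447)
step 12: (740980, 50301)  from 2·(293381,19916) + (154218,10469)
step 13: (1034361, 70217)  from 1·(740980,50301) + (293381,19916)
step 14: (2809702, 190735)  from 2·(1034361,70217) + (740980,50301)
step 15: (3844063, 260952)  from 1·(2809702,190735) + (1034361,70217)
→ (3844063, 260952).  Check: 3844063²=14776820347969, 217·260952²=14776820347968, difference 1.
(x_2, y_2) = (3844063·3844063 + 217·260952·260952, 3844063·260952 + 260952·3844063) = (29553640695937, 2006231855952)
(x_3, y_3) = (3844063·29553640695937 + 217·260952·2006231855952, 3844063·2006231855952 + 260952·29553640695937) = (227212113429087499999, 15424163293772565000)
(x_4, y_4) = (3844063·227212113429087499999 + 217·260952·15424163293772565000, 3844063·15424163293772565000 + 260952·227212113429087499999) = (1746835356769087211376615937, 118582910847096488831334048)
(x_5, y_5) = (3844063·1746835356769087211376615937 + 217·260952·118582910847096488831334048, 3844063·118582910847096488831334048 + 260952·1746835356769087211376615937) = (13429890324095468173938627689764063, 911680360039229116129595136549048)

3844063 260952
29553640695937 2006231855952
227212113429087499999 15424163293772565000
1746835356769087211376615937 118582910847096488831334048
13429890324095468173938627689764063 911680360039229116129595136549048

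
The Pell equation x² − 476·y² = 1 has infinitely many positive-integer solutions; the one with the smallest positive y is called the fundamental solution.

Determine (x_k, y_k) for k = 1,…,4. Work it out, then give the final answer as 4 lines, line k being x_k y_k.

d=476: √d = [21; 1,4,2,10,2,4,1,42] (ℓ=8, even), read p_7/q_7
i=0: a=21 ⇒ p=21, q=1
…
i=2: a=4 ⇒ p=109, q=5
…
i=6: a=4 ⇒ p=23541, q=1079
i=7: a=1 ⇒ p=28799, q=1320
fundamental: x₁=28799, y₁=1320  (since 829382401 − 476·1742400 = 1)
k=2:  x_2 = 28799·28799+476·1320·1320 = 1658764801,  y_2 = 28799·1320+1320·28799 = 76029360
k=3:  x_3 = 28799·1658764801+476·1320·76029360 = 95541534979199,  y_3 = 28799·76029360+1320·1658764801 = 4379139075960
k=4:  x_4 = 28799·95541534979199+476·1320·4379139075960 = 5503001330073139201,  y_4 = 28799·4379139075960+1320·95541534979199 = 252229652421114720

28799 1320
1658764801 76029360
95541534979199 4379139075960
5503001330073139201 252229652421114720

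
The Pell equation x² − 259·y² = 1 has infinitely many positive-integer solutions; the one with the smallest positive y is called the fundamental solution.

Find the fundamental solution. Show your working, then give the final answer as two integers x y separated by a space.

√259 → a₀=16, period (10,1,2,3,4,3,2,1,10,32); ℓ=10 even so k=9
k=0  a_k=16  p_k/q_k = 16/1
k=1  a_k=10  p_k/q_k = 161/10
…
k=3  a_k=2  p_k/q_k = 515/32
…
k=7  a_k=2  p_k/q_k = 55265/3434
k=8  a_k=1  p_k/q_k = 79196/4921
k=9  a_k=10  p_k/q_k = 847225/52644
(x₁, y₁) = (847225, 52644);  847225² − 259·52644² = 1 ✓

847225 52644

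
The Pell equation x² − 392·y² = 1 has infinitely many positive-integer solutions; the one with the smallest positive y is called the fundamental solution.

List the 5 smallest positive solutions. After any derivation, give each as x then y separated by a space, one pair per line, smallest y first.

√392 = [19; 1,3,1,38, …], period ℓ=4 (even) → k=3
i=0: a=19 ⇒ p=19, q=1
i=1: a=1 ⇒ p=20, q=1
i=2: a=3 ⇒ p=79, q=4
i=3: a=1 ⇒ p=99, q=5
(x₁, y₁) = (99, 5);  99² − 392·5² = 1 ✓
k=2:  x_2 = 99·99+392·5·5 = 19601,  y_2 = 99·5+5·99 = 990
k=3:  x_3 = 99·19601+392·5·990 = 3880899,  y_3 = 99·990+5·19601 = 196015
k=4:  x_4 = 99·3880899+392·5·196015 = 768398401,  y_4 = 99·196015+5·3880899 = 38809980
k=5:  x_5 = 99·768398401+392·5·38809980 = 152139002499,  y_5 = 99·38809980+5·768398401 = 7684180025

99 5
19601 990
3880899 196015
768398401 38809980
152139002499 7684180025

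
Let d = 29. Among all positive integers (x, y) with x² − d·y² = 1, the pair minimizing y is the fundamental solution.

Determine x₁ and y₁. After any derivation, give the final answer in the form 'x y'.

√29 = [5; 2,1,1,2,10, …], period ℓ=5 (odd) → k=9
step 0: (5, 1)  from 5·(1,0) + (0,1)
step 1: (11, 2)  from 2·(5,1) + (1,0)
step 2: (16, 3)  from 1·(11,2) + (5,1)
step 3: (27, 5)  from 1·(16,3) + (11,2)
step 4: (70, 13)  from 2·(27,5) + (16,3)
step 5: (727, 135)  from 10·(70,13) + (27,5)
step 6: (1524, 283)  from 2·(727,135) + (70,13)
step 7: (2251, 418)  from 1·(1524,283) + (727,135)
step 8: (3775, 701)  from 1·(2251,418) + (1524,283)
step 9: (9801, 1820)  from 2·(3775,701) + (2251,418)
(x₁, y₁) = (9801, 1820);  9801² − 29·1820² = 1 ✓

9801 1820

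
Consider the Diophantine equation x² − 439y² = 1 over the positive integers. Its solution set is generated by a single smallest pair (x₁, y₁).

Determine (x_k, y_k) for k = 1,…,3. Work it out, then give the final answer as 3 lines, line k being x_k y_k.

d=439: √d = [20; 1,19,1,40] (ℓ=4, even), read p_3/q_3
step 0: (20, 1)  from 20·(1,0) + (0,1)
step 1: (21, 1)  from 1·(20,1) + (1,0)
step 2: (419, 20)  from 19·(21,1) + (20,1)
step 3: (440, 21)  from 1·(419,20) + (21,1)
fundamental: x₁=440, y₁=21  (since 193600 − 439·441 = 1)
n=2: (440,21)∘(440,21) = (440·440+439·21·21, 440·21+21·440) = (387199,18480)
n=3: (387199,18480)∘(440,21) = (440·387199+439·21·18480, 440·18480+21·387199) = (340734680,16262379)

440 21
387199 18480
340734680 16262379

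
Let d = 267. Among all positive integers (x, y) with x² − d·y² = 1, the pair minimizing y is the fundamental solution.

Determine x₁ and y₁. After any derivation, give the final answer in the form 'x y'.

2402 147

√267 = [16; 2,1,15,1,2,32, …], period ℓ=6 (even) → k=5
i=0: a=16 ⇒ p=16, q=1
…
i=2: a=1 ⇒ p=49, q=3
i=3: a=15 ⇒ p=768, q=47
i=4: a=1 ⇒ p=817, q=50
i=5: a=2 ⇒ p=2402, q=147
→ (2402, 147).  Check: 2402²=5769604, 267·147²=5769603, difference 1.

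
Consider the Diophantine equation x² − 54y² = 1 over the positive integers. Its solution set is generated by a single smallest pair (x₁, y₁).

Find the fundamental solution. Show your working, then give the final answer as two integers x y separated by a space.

√54 = [7; 2,1,6,1,2,14, …], period ℓ=6 (even) → k=5
step 0: (7, 1)  from 7·(1,0) + (0,1)
step 1: (15, 2)  from 2·(7,1) + (1,0)
…
step 4: (169, 23)  from 1·(147,20) + (22,3)
step 5: (485, 66)  from 2·(169,23) + (147,20)
(x₁, y₁) = (485, 66);  485² − 54·66² = 1 ✓

485 66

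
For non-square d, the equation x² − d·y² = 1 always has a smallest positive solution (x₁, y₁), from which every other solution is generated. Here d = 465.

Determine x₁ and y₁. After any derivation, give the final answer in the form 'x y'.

15871 736

d=465: √d = [21; 1,1,3,2,2,2,3,1,1,42] (ℓ=10, even), read p_9/q_9
i=0: a=21 ⇒ p=21, q=1
i=1: a=1 ⇒ p=22, q=1
i=2: a=1 ⇒ p=43, q=2
…
i=5: a=2 ⇒ p=841, q=39
…
i=7: a=3 ⇒ p=6922, q=321
i=8: a=1 ⇒ p=8949, q=415
i=9: a=1 ⇒ p=15871, q=736
(x₁, y₁) = (15871, 736);  15871² − 465·736² = 1 ✓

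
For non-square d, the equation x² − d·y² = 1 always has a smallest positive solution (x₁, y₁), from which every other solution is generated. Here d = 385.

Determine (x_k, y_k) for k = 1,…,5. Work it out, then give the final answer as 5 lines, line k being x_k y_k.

95831 4884
18367161121 936077208
3520286834677271 179410429834812
674705215289547953281 34386161802063660336
129315350969305052987065751 6590520543127714837483620

√385 → a₀=19, period (1,1,1,1,1,…,1,1,38); ℓ=16 even so k=15
a_0=19:  p_0=19·1+0=19,  q_0=19·0+1=1
…
a_11=1:  p_11=1·10262+2747=13009,  q_11=1·523+140=663
a_12=1:  p_12=1·13009+10262=23271,  q_12=1·663+523=1186
…
a_14=1:  p_14=1·36280+23271=59551,  q_14=1·1849+1186=3035
a_15=1:  p_15=1·59551+36280=95831,  q_15=1·3035+1849=4884
→ (95831, 4884).  Check: 95831²=9183580561, 385·4884²=9183580560, difference 1.
(x_2, y_2) = (95831·95831 + 385·4884·4884, 95831·4884 + 4884·95831) = (18367161121, 936077208)
(x_3, y_3) = (95831·18367161121 + 385·4884·936077208, 95831·936077208 + 4884·18367161121) = (3520286834677271, 179410429834812)
(x_4, y_4) = (95831·3520286834677271 + 385·4884·179410429834812, 95831·179410429834812 + 4884·3520286834677271) = (674705215289547953281, 34386161802063660336)
(x_5, y_5) = (95831·674705215289547953281 + 385·4884·34386161802063660336, 95831·34386161802063660336 + 4884·674705215289547953281) = (129315350969305052987065751, 6590520543127714837483620)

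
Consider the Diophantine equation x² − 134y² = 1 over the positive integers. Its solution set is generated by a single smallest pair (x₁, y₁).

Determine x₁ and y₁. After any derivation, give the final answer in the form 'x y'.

145925 12606

d=134: √d = [11; 1,1,2,1,3,…,1,1,22] (ℓ=14, even), read p_13/q_13
k=0  a_k=11  p_k/q_k = 11/1
k=1  a_k=1  p_k/q_k = 12/1
k=2  a_k=1  p_k/q_k = 23/2
k=3  a_k=2  p_k/q_k = 58/5
k=4  a_k=1  p_k/q_k = 81/7
k=5  a_k=3  p_k/q_k = 301/26
…
k=7  a_k=10  p_k/q_k = 4121/356
k=8  a_k=1  p_k/q_k = 4503/389
…
k=11  a_k=2  p_k/q_k = 61896/5347
k=12  a_k=1  p_k/q_k = 84029/7259
k=13  a_k=1  p_k/q_k = 145925/12606
fundamental: x₁=145925, y₁=12606  (since 21294105625 − 134·158911236 = 1)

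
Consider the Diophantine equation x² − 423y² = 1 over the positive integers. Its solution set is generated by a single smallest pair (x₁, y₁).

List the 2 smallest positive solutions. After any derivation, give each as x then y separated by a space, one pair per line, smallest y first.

√423 → a₀=20, period (1,1,3,4,3,1,1,40); ℓ=8 even so k=7
i=0: a=20 ⇒ p=20, q=1
…
i=3: a=3 ⇒ p=144, q=7
…
i=6: a=1 ⇒ p=2612, q=127
i=7: a=1 ⇒ p=4607, q=224
→ (4607, 224).  Check: 4607²=21224449, 423·224²=21224448, difference 1.
(x_2, y_2) = (4607·4607 + 423·224·224, 4607·224 + 224·4607) = (42448897, 2063936)

4607 224
42448897 2063936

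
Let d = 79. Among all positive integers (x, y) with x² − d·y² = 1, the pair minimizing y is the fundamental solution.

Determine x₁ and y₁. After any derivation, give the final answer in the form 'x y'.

80 9

√79 = [8; 1,7,1,16, …], period ℓ=4 (even) → k=3
step 0: (8, 1)  from 8·(1,0) + (0,1)
…
step 2: (71, 8)  from 7·(9,1) + (8,1)
step 3: (80, 9)  from 1·(71,8) + (9,1)
fundamental: x₁=80, y₁=9  (since 6400 − 79·81 = 1)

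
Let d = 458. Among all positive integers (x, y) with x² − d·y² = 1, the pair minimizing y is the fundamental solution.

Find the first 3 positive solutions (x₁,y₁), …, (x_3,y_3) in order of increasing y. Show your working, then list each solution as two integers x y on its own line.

22899 1070
1048728401 49003860
48029663286099 2244278779210

√458 → a₀=21, period (2,2,42); ℓ=3 odd so k=5
a_0=21:  p_0=21·1+0=21,  q_0=21·0+1=1
…
a_3=42:  p_3=42·107+43=4537,  q_3=42·5+2=212
a_4=2:  p_4=2·4537+107=9181,  q_4=2·212+5=429
a_5=2:  p_5=2·9181+4537=22899,  q_5=2·429+212=1070
(x₁, y₁) = (22899, 1070);  22899² − 458·1070² = 1 ✓
(22899+1070√458)^2 = 1048728401 + 49003860√458
(22899+1070√458)^3 = 48029663286099 + 2244278779210√458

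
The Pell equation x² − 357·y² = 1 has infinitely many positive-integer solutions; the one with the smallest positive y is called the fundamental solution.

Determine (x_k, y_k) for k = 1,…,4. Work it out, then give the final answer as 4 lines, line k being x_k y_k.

3401 180
23133601 1224360
157354750601 8328096540
1070326990454401 56647711440720

d=357: √d = [18; 1,8,2,8,1,36] (ℓ=6, even), read p_5/q_5
k=0  a_k=18  p_k/q_k = 18/1
k=1  a_k=1  p_k/q_k = 19/1
…
k=3  a_k=2  p_k/q_k = 359/19
k=4  a_k=8  p_k/q_k = 3042/161
k=5  a_k=1  p_k/q_k = 3401/180
(x₁, y₁) = (3401, 180);  3401² − 357·180² = 1 ✓
n=2: (3401,180)∘(3401,180) = (3401·3401+357·180·180, 3401·180+180·3401) = (23133601,1224360)
n=3: (23133601,1224360)∘(3401,180) = (3401·23133601+357·180·1224360, 3401·1224360+180·23133601) = (157354750601,8328096540)
n=4: (157354750601,8328096540)∘(3401,180) = (3401·157354750601+357·180·8328096540, 3401·8328096540+180·157354750601) = (1070326990454401,56647711440720)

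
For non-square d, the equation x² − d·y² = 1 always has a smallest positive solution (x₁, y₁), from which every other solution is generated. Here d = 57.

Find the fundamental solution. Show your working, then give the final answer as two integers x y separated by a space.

[7; 1,1,4,1,1,14] for √57; ℓ=6 ⇒ convergent index 5
step 0: (7, 1)  from 7·(1,0) + (0,1)
step 1: (8, 1)  from 1·(7,1) + (1,0)
…
step 4: (83, 11)  from 1·(68,9) + (15,2)
step 5: (151, 20)  from 1·(83,11) + (68,9)
fundamental: x₁=151, y₁=20  (since 22801 − 57·400 = 1)

151 20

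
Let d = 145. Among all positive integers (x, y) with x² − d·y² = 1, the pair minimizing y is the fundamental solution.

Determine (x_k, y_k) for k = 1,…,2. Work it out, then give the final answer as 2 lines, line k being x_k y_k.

√145 = [12; 24, …], period ℓ=1 (odd) → k=1
a_0=12:  p_0=12·1+0=12,  q_0=12·0+1=1
a_1=24:  p_1=24·12+1=289,  q_1=24·1+0=24
fundamental: x₁=289, y₁=24  (since 83521 − 145·576 = 1)
n=2: (289,24)∘(289,24) = (289·289+145·24·24, 289·24+24·289) = (167041,13872)

289 24
167041 13872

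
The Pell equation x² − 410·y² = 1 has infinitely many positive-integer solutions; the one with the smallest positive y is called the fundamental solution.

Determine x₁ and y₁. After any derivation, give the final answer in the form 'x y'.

81 4

[20; 4,40] for √410; ℓ=2 ⇒ convergent index 1
a_0=20:  p_0=20·1+0=20,  q_0=20·0+1=1
a_1=4:  p_1=4·20+1=81,  q_1=4·1+0=4
→ (81, 4).  Check: 81²=6561, 410·4²=6560, difference 1.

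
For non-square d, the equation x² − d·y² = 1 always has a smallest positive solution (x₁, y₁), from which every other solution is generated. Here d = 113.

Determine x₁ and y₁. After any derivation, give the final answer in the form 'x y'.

d=113: √d = [10; 1,1,1,2,2,1,1,1,20] (ℓ=9, odd), read p_17/q_17
k=0  a_k=10  p_k/q_k = 10/1
k=1  a_k=1  p_k/q_k = 11/1
k=2  a_k=1  p_k/q_k = 21/2
…
k=4  a_k=2  p_k/q_k = 85/8
k=5  a_k=2  p_k/q_k = 202/19
k=6  a_k=1  p_k/q_k = 287/27
k=7  a_k=1  p_k/q_k = 489/46
…
k=9  a_k=20  p_k/q_k = 16009/1506
k=10  a_k=1  p_k/q_k = 16785/1579
k=11  a_k=1  p_k/q_k = 32794/3085
…
k=13  a_k=2  p_k/q_k = 131952/12413
k=14  a_k=2  p_k/q_k = 313483/29490
k=15  a_k=1  p_k/q_k = 445435/41903
k=16  a_k=1  p_k/q_k = 758918/71393
k=17  a_k=1  p_k/q_k = 1204353/113296
fundamental: x₁=1204353, y₁=113296  (since 1450466148609 − 113·12835983616 = 1)

1204353 113296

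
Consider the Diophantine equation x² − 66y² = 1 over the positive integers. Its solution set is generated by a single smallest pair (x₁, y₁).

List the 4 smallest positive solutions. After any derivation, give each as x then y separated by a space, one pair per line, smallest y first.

65 8
8449 1040
1098305 135192
142771201 17573920

√66 = [8; 8,16, …], period ℓ=2 (even) → k=1
k=0  a_k=8  p_k/q_k = 8/1
k=1  a_k=8  p_k/q_k = 65/8
fundamental: x₁=65, y₁=8  (since 4225 − 66·64 = 1)
n=2: (65,8)∘(65,8) = (65·65+66·8·8, 65·8+8·65) = (8449,1040)
n=3: (8449,1040)∘(65,8) = (65·8449+66·8·1040, 65·1040+8·8449) = (1098305,135192)
n=4: (1098305,135192)∘(65,8) = (65·1098305+66·8·135192, 65·135192+8·1098305) = (142771201,17573920)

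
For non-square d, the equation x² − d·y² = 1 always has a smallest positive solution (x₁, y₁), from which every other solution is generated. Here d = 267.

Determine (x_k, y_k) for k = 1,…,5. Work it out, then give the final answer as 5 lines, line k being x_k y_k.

√267 → a₀=16, period (2,1,15,1,2,32); ℓ=6 even so k=5
k=0  a_k=16  p_k/q_k = 16/1
k=1  a_k=2  p_k/q_k = 33/2
…
k=3  a_k=15  p_k/q_k = 768/47
k=4  a_k=1  p_k/q_k = 817/50
k=5  a_k=2  p_k/q_k = 2402/147
fundamental: x₁=2402, y₁=147  (since 5769604 − 267·21609 = 1)
(2402+147√267)^2 = 11539207 + 706188√267
(2402+147√267)^3 = 55434348026 + 3392527005√267
(2402+147√267)^4 = 266306596377697 + 16297699025832√267
(2402+147√267)^5 = 1279336833564108362 + 78294142727569923√267

2402 147
11539207 706188
55434348026 3392527005
266306596377697 16297699025832
1279336833564108362 78294142727569923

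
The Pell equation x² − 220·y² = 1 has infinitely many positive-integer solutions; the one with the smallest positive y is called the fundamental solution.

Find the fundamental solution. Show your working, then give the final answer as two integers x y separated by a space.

89 6

[14; 1,4,1,28] for √220; ℓ=4 ⇒ convergent index 3
a_0=14:  p_0=14·1+0=14,  q_0=14·0+1=1
a_1=1:  p_1=1·14+1=15,  q_1=1·1+0=1
a_2=4:  p_2=4·15+14=74,  q_2=4·1+1=5
a_3=1:  p_3=1·74+15=89,  q_3=1·5+1=6
fundamental: x₁=89, y₁=6  (since 7921 − 220·36 = 1)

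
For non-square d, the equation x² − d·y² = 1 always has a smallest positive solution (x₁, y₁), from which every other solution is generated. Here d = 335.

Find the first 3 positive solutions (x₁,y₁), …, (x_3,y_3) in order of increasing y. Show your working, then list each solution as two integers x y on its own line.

[18; 3,3,3,36] for √335; ℓ=4 ⇒ convergent index 3
a_0=18:  p_0=18·1+0=18,  q_0=18·0+1=1
a_1=3:  p_1=3·18+1=55,  q_1=3·1+0=3
a_2=3:  p_2=3·55+18=183,  q_2=3·3+1=10
a_3=3:  p_3=3·183+55=604,  q_3=3·10+3=33
fundamental: x₁=604, y₁=33  (since 364816 − 335·1089 = 1)
(x_2, y_2) = (604·604 + 335·33·33, 604·33 + 33·604) = (729631, 39864)
(x_3, y_3) = (604·729631 + 335·33·39864, 604·39864 + 33·729631) = (881393644, 48155679)

604 33
729631 39864
881393644 48155679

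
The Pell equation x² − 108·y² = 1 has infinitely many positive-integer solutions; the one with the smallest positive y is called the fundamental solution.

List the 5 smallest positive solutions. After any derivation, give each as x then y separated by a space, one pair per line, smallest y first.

1351 130
3650401 351260
9863382151 949104390
26650854921601 2564479710520
72010600134783751 6929223228720650

√108 = [10; 2,1,1,4,1,1,2,20, …], period ℓ=8 (even) → k=7
step 0: (10, 1)  from 10·(1,0) + (0,1)
…
step 2: (31, 3)  from 1·(21,2) + (10,1)
…
step 6: (530, 51)  from 1·(291,28) + (239,23)
step 7: (1351, 130)  from 2·(530,51) + (291,28)
fundamental: x₁=1351, y₁=130  (since 1825201 − 108·16900 = 1)
(1351+130√108)^2 = 3650401 + 351260√108
(1351+130√108)^3 = 9863382151 + 949104390√108
(1351+130√108)^4 = 26650854921601 + 2564479710520√108
(1351+130√108)^5 = 72010600134783751 + 6929223228720650√108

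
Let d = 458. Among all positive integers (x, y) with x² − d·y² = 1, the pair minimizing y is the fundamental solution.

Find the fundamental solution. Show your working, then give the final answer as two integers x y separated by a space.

22899 1070

d=458: √d = [21; 2,2,42] (ℓ=3, odd), read p_5/q_5
a_0=21:  p_0=21·1+0=21,  q_0=21·0+1=1
a_1=2:  p_1=2·21+1=43,  q_1=2·1+0=2
…
a_3=42:  p_3=42·107+43=4537,  q_3=42·5+2=212
a_4=2:  p_4=2·4537+107=9181,  q_4=2·212+5=429
a_5=2:  p_5=2·9181+4537=22899,  q_5=2·429+212=1070
→ (22899, 1070).  Check: 22899²=524364201, 458·1070²=524364200, difference 1.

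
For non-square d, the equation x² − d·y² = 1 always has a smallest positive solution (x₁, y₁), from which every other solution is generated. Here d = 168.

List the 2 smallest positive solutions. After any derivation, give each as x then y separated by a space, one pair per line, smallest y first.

13 1
337 26

[12; 1,24] for √168; ℓ=2 ⇒ convergent index 1
a_0=12:  p_0=12·1+0=12,  q_0=12·0+1=1
a_1=1:  p_1=1·12+1=13,  q_1=1·1+0=1
→ (13, 1).  Check: 13²=169, 168·1²=168, difference 1.
k=2:  x_2 = 13·13+168·1·1 = 337,  y_2 = 13·1+1·13 = 26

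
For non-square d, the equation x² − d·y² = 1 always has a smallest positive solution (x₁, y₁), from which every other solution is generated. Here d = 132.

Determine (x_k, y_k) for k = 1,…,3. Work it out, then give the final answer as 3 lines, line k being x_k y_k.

√132 → a₀=11, period (2,22); ℓ=2 even so k=1
step 0: (11, 1)  from 11·(1,0) + (0,1)
step 1: (23, 2)  from 2·(11,1) + (1,0)
fundamental: x₁=23, y₁=2  (since 529 − 132·4 = 1)
n=2: (23,2)∘(23,2) = (23·23+132·2·2, 23·2+2·23) = (1057,92)
n=3: (1057,92)∘(23,2) = (23·1057+132·2·92, 23·92+2·1057) = (48599,4230)

23 2
1057 92
48599 4230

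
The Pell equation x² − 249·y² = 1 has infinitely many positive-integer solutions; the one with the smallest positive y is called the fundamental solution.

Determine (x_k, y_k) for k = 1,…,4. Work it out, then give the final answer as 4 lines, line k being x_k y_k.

8553815 542076
146335502108449 9273635639880
2503453625935556812055 158649927281879742324
42828158354663763449114371201 2714124255465295062538692240

√249 → a₀=15, period (1,3,1,1,5,…,3,1,30); ℓ=16 even so k=15
k=0  a_k=15  p_k/q_k = 15/1
k=1  a_k=1  p_k/q_k = 16/1
k=2  a_k=3  p_k/q_k = 63/4
…
k=4  a_k=1  p_k/q_k = 142/9
…
k=6  a_k=1  p_k/q_k = 931/59
…
k=14  a_k=3  p_k/q_k = 6669699/422675
k=15  a_k=1  p_k/q_k = 8553815/542076
→ (8553815, 542076).  Check: 8553815²=73167751054225, 249·542076²=73167751054224, difference 1.
(8553815+542076√249)^2 = 146335502108449 + 9273635639880√249
(8553815+542076√249)^3 = 2503453625935556812055 + 158649927281879742324√249
(8553815+542076√249)^4 = 42828158354663763449114371201 + 2714124255465295062538692240√249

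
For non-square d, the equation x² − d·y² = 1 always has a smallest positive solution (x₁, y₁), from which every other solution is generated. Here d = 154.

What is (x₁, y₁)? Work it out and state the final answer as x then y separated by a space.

[12; 2,2,3,1,2,1,3,2,2,24] for √154; ℓ=10 ⇒ convergent index 9
k=0  a_k=12  p_k/q_k = 12/1
k=1  a_k=2  p_k/q_k = 25/2
…
k=5  a_k=2  p_k/q_k = 757/61
k=6  a_k=1  p_k/q_k = 1030/83
…
k=8  a_k=2  p_k/q_k = 8724/703
k=9  a_k=2  p_k/q_k = 21295/1716
→ (21295, 1716).  Check: 21295²=453477025, 154·1716²=453477024, difference 1.

21295 1716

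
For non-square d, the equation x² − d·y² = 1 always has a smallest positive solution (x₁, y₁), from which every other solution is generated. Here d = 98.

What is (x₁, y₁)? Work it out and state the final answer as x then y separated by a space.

99 10

[9; 1,8,1,18] for √98; ℓ=4 ⇒ convergent index 3
a_0=9:  p_0=9·1+0=9,  q_0=9·0+1=1
a_1=1:  p_1=1·9+1=10,  q_1=1·1+0=1
a_2=8:  p_2=8·10+9=89,  q_2=8·1+1=9
a_3=1:  p_3=1·89+10=99,  q_3=1·9+1=10
→ (99, 10).  Check: 99²=9801, 98·10²=9800, difference 1.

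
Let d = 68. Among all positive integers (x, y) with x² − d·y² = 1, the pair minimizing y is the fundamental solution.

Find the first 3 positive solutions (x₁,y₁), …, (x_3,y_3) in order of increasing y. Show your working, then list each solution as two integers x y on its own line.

33 4
2177 264
143649 17420

√68 = [8; 4,16, …], period ℓ=2 (even) → k=1
a_0=8:  p_0=8·1+0=8,  q_0=8·0+1=1
a_1=4:  p_1=4·8+1=33,  q_1=4·1+0=4
(x₁, y₁) = (33, 4);  33² − 68·4² = 1 ✓
(33+4√68)^2 = 2177 + 264√68
(33+4√68)^3 = 143649 + 17420√68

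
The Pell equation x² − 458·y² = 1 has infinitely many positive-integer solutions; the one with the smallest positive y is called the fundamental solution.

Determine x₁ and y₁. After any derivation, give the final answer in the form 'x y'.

√458 → a₀=21, period (2,2,42); ℓ=3 odd so k=5
a_0=21:  p_0=21·1+0=21,  q_0=21·0+1=1
…
a_3=42:  p_3=42·107+43=4537,  q_3=42·5+2=212
a_4=2:  p_4=2·4537+107=9181,  q_4=2·212+5=429
a_5=2:  p_5=2·9181+4537=22899,  q_5=2·429+212=1070
→ (22899, 1070).  Check: 22899²=524364201, 458·1070²=524364200, difference 1.

22899 1070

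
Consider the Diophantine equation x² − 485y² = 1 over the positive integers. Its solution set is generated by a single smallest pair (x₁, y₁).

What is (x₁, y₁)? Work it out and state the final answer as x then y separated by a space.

969 44

d=485: √d = [22; 44] (ℓ=1, odd), read p_1/q_1
a_0=22:  p_0=22·1+0=22,  q_0=22·0+1=1
a_1=44:  p_1=44·22+1=969,  q_1=44·1+0=44
(x₁, y₁) = (969, 44);  969² − 485·44² = 1 ✓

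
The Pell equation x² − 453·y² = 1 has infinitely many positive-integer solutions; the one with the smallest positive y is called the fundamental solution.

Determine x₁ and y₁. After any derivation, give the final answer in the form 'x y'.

d=453: √d = [21; 3,1,1,10,14,10,1,1,3,42] (ℓ=10, even), read p_9/q_9
a_0=21:  p_0=21·1+0=21,  q_0=21·0+1=1
a_1=3:  p_1=3·21+1=64,  q_1=3·1+0=3
a_2=1:  p_2=1·64+21=85,  q_2=1·3+1=4
a_3=1:  p_3=1·85+64=149,  q_3=1·4+3=7
a_4=10:  p_4=10·149+85=1575,  q_4=10·7+4=74
a_5=14:  p_5=14·1575+149=22199,  q_5=14·74+7=1043
…
a_7=1:  p_7=1·223565+22199=245764,  q_7=1·10504+1043=11547
a_8=1:  p_8=1·245764+223565=469329,  q_8=1·11547+10504=22051
a_9=3:  p_9=3·469329+245764=1653751,  q_9=3·22051+11547=77700
→ (1653751, 77700).  Check: 1653751²=2734892370001, 453·77700²=2734892370000, difference 1.

1653751 77700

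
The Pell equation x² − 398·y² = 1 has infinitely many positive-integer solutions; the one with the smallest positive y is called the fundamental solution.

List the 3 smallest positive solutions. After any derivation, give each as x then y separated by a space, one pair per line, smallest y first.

√398 → a₀=19, period (1,18,1,38); ℓ=4 even so k=3
i=0: a=19 ⇒ p=19, q=1
i=1: a=1 ⇒ p=20, q=1
i=2: a=18 ⇒ p=379, q=19
i=3: a=1 ⇒ p=399, q=20
(x₁, y₁) = (399, 20);  399² − 398·20² = 1 ✓
n=2: (399,20)∘(399,20) = (399·399+398·20·20, 399·20+20·399) = (318401,15960)
n=3: (318401,15960)∘(399,20) = (399·318401+398·20·15960, 399·15960+20·318401) = (254083599,12736060)

399 20
318401 15960
254083599 12736060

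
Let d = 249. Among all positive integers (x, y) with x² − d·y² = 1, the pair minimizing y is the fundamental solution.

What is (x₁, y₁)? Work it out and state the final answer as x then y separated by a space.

8553815 542076

√249 → a₀=15, period (1,3,1,1,5,…,3,1,30); ℓ=16 even so k=15
step 0: (15, 1)  from 15·(1,0) + (0,1)
…
step 2: (63, 4)  from 3·(16,1) + (15,1)
…
step 6: (931, 59)  from 1·(789,50) + (142,9)
step 7: (3582, 227)  from 3·(931,59) + (789,50)
…
step 11: (866765, 54929)  from 5·(150586,9543) + (113835,7214)
step 12: (1017351, 64472)  from 1·(866765,54929) + (150586,9543)
…
step 14: (6669699, 422675)  from 3·(1884116,119401) + (1017351,64472)
step 15: (8553815, 542076)  from 1·(6669699,422675) + (1884116,119401)
fundamental: x₁=8553815, y₁=542076  (since 73167751054225 − 249·293846389776 = 1)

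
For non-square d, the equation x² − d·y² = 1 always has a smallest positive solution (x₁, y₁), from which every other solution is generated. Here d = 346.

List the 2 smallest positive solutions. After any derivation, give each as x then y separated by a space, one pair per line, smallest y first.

d=346: √d = [18; 1,1,1,1,36] (ℓ=5, odd), read p_9/q_9
i=0: a=18 ⇒ p=18, q=1
i=1: a=1 ⇒ p=19, q=1
i=2: a=1 ⇒ p=37, q=2
…
i=8: a=1 ⇒ p=10398, q=559
i=9: a=1 ⇒ p=17299, q=930
→ (17299, 930).  Check: 17299²=299255401, 346·930²=299255400, difference 1.
n=2: (17299,930)∘(17299,930) = (17299·17299+346·930·930, 17299·930+930·17299) = (598510801,32176140)

17299 930
598510801 32176140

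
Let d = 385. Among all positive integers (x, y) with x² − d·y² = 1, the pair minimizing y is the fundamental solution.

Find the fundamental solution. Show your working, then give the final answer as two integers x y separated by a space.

95831 4884

[19; 1,1,1,1,1,…,1,1,38] for √385; ℓ=16 ⇒ convergent index 15
step 0: (19, 1)  from 19·(1,0) + (0,1)
step 1: (20, 1)  from 1·(19,1) + (1,0)
step 2: (39, 2)  from 1·(20,1) + (19,1)
step 3: (59, 3)  from 1·(39,2) + (20,1)
step 4: (98, 5)  from 1·(59,3) + (39,2)
step 5: (157, 8)  from 1·(98,5) + (59,3)
…
step 8: (2021, 103)  from 2·(726,37) + (569,29)
step 9: (2747, 140)  from 1·(2021,103) + (726,37)
step 10: (10262, 523)  from 3·(2747,140) + (2021,103)
…
step 14: (59551, 3035)  from 1·(36280,1849) + (23271,1186)
step 15: (95831, 4884)  from 1·(59551,3035) + (36280,1849)
fundamental: x₁=95831, y₁=4884  (since 9183580561 − 385·23853456 = 1)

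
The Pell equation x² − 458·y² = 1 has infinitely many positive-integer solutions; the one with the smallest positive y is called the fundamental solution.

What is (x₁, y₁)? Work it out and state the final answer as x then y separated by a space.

d=458: √d = [21; 2,2,42] (ℓ=3, odd), read p_5/q_5
i=0: a=21 ⇒ p=21, q=1
…
i=2: a=2 ⇒ p=107, q=5
i=3: a=42 ⇒ p=4537, q=212
i=4: a=2 ⇒ p=9181, q=429
i=5: a=2 ⇒ p=22899, q=1070
→ (22899, 1070).  Check: 22899²=524364201, 458·1070²=524364200, difference 1.

22899 1070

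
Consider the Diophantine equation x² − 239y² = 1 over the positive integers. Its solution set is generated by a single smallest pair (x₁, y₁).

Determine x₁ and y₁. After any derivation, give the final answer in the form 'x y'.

6195120 400729

d=239: √d = [15; 2,5,1,2,4,15,4,2,1,5,2,30] (ℓ=12, even), read p_11/q_11
k=0  a_k=15  p_k/q_k = 15/1
…
k=3  a_k=1  p_k/q_k = 201/13
…
k=6  a_k=15  p_k/q_k = 37907/2452
…
k=10  a_k=5  p_k/q_k = 2847431/184185
k=11  a_k=2  p_k/q_k = 6195120/400729
(x₁, y₁) = (6195120, 400729);  6195120² − 239·400729² = 1 ✓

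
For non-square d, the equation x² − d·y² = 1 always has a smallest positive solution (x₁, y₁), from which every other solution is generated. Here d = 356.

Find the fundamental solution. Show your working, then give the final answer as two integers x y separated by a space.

[18; 1,6,1,1,2,…,6,1,36] for √356; ℓ=14 ⇒ convergent index 13
step 0: (18, 1)  from 18·(1,0) + (0,1)
step 1: (19, 1)  from 1·(18,1) + (1,0)
step 2: (132, 7)  from 6·(19,1) + (18,1)
step 3: (151, 8)  from 1·(132,7) + (19,1)
step 4: (283, 15)  from 1·(151,8) + (132,7)
step 5: (717, 38)  from 2·(283,15) + (151,8)
step 6: (1000, 53)  from 1·(717,38) + (283,15)
step 7: (8717, 462)  from 8·(1000,53) + (717,38)
step 8: (9717, 515)  from 1·(8717,462) + (1000,53)
step 9: (28151, 1492)  from 2·(9717,515) + (8717,462)
…
step 12: (433982, 23001)  from 6·(66019,3499) + (37868,2007)
step 13: (500001, 26500)  from 1·(433982,23001) + (66019,3499)
fundamental: x₁=500001, y₁=26500  (since 250001000001 − 356·702250000 = 1)

500001 26500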